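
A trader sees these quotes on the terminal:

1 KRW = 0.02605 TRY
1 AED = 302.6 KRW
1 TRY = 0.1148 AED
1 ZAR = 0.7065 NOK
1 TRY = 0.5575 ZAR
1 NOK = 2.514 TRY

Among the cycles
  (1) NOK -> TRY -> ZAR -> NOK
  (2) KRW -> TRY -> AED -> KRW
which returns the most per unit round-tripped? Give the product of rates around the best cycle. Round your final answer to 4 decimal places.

0.9902

(1) 2.514 × 0.5575 × 0.7065 = 0.99020
(2) 0.02605 × 0.1148 × 302.6 = 0.90494
Highest is cycle (1) at 0.9902 (≤1, no arbitrage).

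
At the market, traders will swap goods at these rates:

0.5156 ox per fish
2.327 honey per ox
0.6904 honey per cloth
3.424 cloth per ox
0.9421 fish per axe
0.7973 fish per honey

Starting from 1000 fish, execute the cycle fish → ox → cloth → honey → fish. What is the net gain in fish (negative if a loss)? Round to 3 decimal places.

-28.217

1000 fish × 0.5156 = 515.6 ox
515.6 ox × 3.424 = 1765.4144 cloth
1765.4144 cloth × 0.6904 = 1218.84210176 honey
1218.84210176 honey × 0.7973 = 971.782807733248 fish
Net change: 971.782807733248 − 1000 = -28.217192266752 fish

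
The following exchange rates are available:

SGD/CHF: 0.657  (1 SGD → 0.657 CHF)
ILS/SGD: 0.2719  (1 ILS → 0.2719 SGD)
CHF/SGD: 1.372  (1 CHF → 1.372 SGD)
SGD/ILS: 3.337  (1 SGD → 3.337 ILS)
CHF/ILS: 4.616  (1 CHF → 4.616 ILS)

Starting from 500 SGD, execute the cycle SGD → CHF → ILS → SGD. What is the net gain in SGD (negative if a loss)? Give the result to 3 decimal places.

-87.703

500 SGD × 0.657 = 328.5 CHF
328.5 CHF × 4.616 = 1516.356 ILS
1516.356 ILS × 0.2719 = 412.2971964 SGD
Net change: 412.2971964 − 500 = -87.7028036 SGD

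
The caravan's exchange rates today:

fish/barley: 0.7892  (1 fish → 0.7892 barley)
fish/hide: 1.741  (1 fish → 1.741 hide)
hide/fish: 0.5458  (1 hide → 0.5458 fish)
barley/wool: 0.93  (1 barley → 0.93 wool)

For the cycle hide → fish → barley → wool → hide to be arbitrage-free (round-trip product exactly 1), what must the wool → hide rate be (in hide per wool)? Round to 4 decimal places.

Known legs of the cycle: 0.5458 × 0.7892 × 0.93 = 0.4005931848
For no arbitrage the full-cycle product must be 1, so the missing rate is 1 / 0.4005931848 ≈ 2.496298.

2.4963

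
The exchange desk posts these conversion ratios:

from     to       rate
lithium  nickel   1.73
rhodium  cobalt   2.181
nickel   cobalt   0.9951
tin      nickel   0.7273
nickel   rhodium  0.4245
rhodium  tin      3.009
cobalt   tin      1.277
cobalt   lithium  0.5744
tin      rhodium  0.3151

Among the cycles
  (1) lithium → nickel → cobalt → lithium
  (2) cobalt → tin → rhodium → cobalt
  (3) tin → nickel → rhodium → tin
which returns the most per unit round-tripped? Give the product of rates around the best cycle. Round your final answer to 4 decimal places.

(1) 1.73 × 0.9951 × 0.5744 = 0.98884
(2) 1.277 × 0.3151 × 2.181 = 0.87760
(3) 0.7273 × 0.4245 × 3.009 = 0.92900
Highest is cycle (1) at 0.9888 (≤1, no arbitrage).

0.9888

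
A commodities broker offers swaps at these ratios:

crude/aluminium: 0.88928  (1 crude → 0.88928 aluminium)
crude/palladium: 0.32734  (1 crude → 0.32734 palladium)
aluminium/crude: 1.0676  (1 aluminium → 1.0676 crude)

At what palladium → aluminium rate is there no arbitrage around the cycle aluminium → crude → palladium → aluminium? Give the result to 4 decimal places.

Known legs of the cycle: 1.0676 × 0.32734 = 0.349468184
For no arbitrage the full-cycle product must be 1, so the missing rate is 1 / 0.349468184 ≈ 2.861491.

2.8615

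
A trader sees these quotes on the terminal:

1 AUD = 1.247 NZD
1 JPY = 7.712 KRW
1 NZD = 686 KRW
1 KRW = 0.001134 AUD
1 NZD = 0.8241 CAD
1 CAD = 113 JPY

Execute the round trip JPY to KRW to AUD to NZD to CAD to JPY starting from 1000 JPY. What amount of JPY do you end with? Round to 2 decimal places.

1015.56

1000 JPY × 7.712 = 7712 KRW
7712 KRW × 0.001134 = 8.745408 AUD
8.745408 AUD × 1.247 = 10.905523776 NZD
10.905523776 NZD × 0.8241 = 8.9872421438016 CAD
8.9872421438016 CAD × 113 = 1015.5583622495808 JPY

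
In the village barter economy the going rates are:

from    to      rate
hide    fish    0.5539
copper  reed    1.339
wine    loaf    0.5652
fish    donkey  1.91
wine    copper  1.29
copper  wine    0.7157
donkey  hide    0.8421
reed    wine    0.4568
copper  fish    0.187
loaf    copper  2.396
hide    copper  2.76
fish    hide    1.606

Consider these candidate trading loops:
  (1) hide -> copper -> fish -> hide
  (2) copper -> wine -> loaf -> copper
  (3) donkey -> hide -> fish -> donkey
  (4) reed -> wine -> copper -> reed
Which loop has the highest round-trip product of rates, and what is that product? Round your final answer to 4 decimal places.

(1) 2.76 × 0.187 × 1.606 = 0.82889
(2) 0.7157 × 0.5652 × 2.396 = 0.96921
(3) 0.8421 × 0.5539 × 1.91 = 0.89090
(4) 0.4568 × 1.29 × 1.339 = 0.78904
Highest is cycle (2) at 0.9692 (≤1, no arbitrage).

0.9692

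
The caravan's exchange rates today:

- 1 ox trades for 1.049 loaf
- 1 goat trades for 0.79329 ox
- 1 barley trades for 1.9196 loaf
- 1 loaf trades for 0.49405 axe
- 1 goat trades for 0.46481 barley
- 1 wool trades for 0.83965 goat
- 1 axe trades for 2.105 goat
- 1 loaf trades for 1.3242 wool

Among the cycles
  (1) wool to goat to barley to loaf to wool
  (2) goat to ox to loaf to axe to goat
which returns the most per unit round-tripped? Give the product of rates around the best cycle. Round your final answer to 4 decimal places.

(1) 0.83965 × 0.46481 × 1.9196 × 1.3242 = 0.99206
(2) 0.79329 × 1.049 × 0.49405 × 2.105 = 0.86543
Highest is cycle (1) at 0.9921 (≤1, no arbitrage).

0.9921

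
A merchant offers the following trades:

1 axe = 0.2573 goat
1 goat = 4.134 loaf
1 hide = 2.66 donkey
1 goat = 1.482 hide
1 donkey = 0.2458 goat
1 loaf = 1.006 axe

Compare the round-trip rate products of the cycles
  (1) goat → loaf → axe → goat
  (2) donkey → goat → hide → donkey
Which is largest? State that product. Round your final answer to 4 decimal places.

1.0701

(1) 4.134 × 1.006 × 0.2573 = 1.07006
(2) 0.2458 × 1.482 × 2.66 = 0.96897
Highest is cycle (1) at 1.0701 (>1, arbitrage).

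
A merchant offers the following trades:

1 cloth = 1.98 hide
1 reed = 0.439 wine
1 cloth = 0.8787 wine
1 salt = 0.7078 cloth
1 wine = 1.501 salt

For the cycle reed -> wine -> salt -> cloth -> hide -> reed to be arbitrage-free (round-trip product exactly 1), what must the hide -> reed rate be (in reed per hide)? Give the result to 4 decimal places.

1.0829

Known legs of the cycle: 0.439 × 1.501 × 0.7078 × 1.98 = 0.923466107916
For no arbitrage the full-cycle product must be 1, so the missing rate is 1 / 0.923466107916 ≈ 1.082877.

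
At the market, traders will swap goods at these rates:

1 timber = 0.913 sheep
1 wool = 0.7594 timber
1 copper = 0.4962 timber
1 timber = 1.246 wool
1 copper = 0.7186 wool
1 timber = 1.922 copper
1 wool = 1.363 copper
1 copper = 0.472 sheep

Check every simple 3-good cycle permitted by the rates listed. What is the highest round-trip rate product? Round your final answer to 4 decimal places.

wool→timber→copper→wool: 0.7594 × 1.922 × 0.7186 = 1.04884
wool→copper→timber→wool: 1.363 × 0.4962 × 1.246 = 0.84270
Maximum is wool→timber→copper→wool at 1.0488; arbitrage exists.

1.0488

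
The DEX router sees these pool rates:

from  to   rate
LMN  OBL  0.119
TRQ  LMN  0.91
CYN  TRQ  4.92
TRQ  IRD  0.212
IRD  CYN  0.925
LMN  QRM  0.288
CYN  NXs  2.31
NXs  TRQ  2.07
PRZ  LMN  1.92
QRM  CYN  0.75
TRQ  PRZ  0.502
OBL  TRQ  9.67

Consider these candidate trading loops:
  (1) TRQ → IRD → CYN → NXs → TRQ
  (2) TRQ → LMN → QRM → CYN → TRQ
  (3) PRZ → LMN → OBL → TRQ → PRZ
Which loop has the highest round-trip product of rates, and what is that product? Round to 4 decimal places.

(1) 0.212 × 0.925 × 2.31 × 2.07 = 0.93769
(2) 0.91 × 0.288 × 0.75 × 4.92 = 0.96708
(3) 1.92 × 0.119 × 9.67 × 0.502 = 1.10912
Highest is cycle (3) at 1.1091 (>1, arbitrage).

1.1091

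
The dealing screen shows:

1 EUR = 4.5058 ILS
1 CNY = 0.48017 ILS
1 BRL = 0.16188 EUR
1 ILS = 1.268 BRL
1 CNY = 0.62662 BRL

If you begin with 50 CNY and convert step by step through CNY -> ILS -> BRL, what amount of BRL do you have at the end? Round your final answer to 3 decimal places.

50 CNY × 0.48017 = 24.0085 ILS
24.0085 ILS × 1.268 = 30.442778 BRL

30.443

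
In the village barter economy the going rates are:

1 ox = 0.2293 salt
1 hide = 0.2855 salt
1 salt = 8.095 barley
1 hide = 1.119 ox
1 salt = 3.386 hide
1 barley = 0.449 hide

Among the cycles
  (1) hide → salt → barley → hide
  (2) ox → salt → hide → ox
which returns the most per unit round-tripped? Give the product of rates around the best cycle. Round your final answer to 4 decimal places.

1.0377

(1) 0.2855 × 8.095 × 0.449 = 1.03769
(2) 0.2293 × 3.386 × 1.119 = 0.86880
Highest is cycle (1) at 1.0377 (>1, arbitrage).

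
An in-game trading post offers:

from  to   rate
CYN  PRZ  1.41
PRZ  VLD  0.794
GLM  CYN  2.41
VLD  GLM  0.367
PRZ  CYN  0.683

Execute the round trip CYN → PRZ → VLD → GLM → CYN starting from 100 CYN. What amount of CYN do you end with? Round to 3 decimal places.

99.020

100 CYN × 1.41 = 141 PRZ
141 PRZ × 0.794 = 111.954 VLD
111.954 VLD × 0.367 = 41.087118 GLM
41.087118 GLM × 2.41 = 99.01995438 CYN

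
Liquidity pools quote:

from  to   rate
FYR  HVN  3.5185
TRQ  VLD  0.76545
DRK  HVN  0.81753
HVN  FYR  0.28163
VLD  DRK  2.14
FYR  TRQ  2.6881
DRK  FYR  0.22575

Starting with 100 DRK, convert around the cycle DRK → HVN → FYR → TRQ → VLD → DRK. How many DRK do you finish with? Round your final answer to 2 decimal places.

100 DRK × 0.81753 = 81.753 HVN
81.753 HVN × 0.28163 = 23.02409739 FYR
23.02409739 FYR × 2.6881 = 61.891076194059 TRQ
61.891076194059 TRQ × 0.76545 = 47.37452427274246155 VLD
47.37452427274246155 VLD × 2.14 = 101.381481943668867717 DRK

101.38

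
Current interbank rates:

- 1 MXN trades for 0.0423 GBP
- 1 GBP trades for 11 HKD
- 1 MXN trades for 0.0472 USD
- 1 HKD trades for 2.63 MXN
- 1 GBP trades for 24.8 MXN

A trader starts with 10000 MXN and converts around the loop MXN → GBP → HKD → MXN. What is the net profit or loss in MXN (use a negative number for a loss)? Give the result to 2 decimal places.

10000 MXN × 0.0423 = 423 GBP
423 GBP × 11 = 4653 HKD
4653 HKD × 2.63 = 12237.39 MXN
Net change: 12237.39 − 10000 = 2237.39 MXN

2237.39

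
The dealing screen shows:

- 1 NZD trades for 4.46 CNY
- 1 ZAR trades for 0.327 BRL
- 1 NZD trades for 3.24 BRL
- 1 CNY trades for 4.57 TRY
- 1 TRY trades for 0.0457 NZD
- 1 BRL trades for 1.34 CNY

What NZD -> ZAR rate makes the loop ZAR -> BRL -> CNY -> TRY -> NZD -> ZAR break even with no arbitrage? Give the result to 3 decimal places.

10.927

Known legs of the cycle: 0.327 × 1.34 × 4.57 × 0.0457 = 0.09151345482
For no arbitrage the full-cycle product must be 1, so the missing rate is 1 / 0.09151345482 ≈ 10.92735.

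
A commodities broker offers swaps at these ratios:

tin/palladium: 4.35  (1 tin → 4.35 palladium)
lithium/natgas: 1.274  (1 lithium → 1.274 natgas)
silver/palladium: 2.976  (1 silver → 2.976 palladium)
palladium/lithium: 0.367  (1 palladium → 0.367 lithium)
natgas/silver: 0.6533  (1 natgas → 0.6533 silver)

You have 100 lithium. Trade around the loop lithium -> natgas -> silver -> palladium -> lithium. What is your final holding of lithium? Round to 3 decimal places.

90.904

100 lithium × 1.274 = 127.4 natgas
127.4 natgas × 0.6533 = 83.23042 silver
83.23042 silver × 2.976 = 247.69372992 palladium
247.69372992 palladium × 0.367 = 90.90359888064 lithium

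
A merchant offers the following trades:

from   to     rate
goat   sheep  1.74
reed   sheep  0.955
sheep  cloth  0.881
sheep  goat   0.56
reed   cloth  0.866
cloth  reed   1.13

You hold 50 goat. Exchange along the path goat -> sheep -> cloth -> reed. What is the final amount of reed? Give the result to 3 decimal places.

86.611

50 goat × 1.74 = 87 sheep
87 sheep × 0.881 = 76.647 cloth
76.647 cloth × 1.13 = 86.61111 reed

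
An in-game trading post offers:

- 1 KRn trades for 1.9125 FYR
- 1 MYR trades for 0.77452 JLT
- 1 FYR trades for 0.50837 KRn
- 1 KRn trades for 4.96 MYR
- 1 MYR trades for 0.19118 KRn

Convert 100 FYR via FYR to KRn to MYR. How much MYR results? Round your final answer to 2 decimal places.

100 FYR × 0.50837 = 50.837 KRn
50.837 KRn × 4.96 = 252.15152 MYR

252.15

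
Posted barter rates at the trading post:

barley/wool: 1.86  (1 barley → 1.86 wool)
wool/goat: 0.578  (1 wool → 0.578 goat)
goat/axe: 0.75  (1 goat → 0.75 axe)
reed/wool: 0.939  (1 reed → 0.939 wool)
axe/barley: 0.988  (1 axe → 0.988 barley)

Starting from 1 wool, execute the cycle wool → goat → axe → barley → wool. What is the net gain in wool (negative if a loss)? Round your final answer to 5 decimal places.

-0.20337

1 wool × 0.578 = 0.578 goat
0.578 goat × 0.75 = 0.4335 axe
0.4335 axe × 0.988 = 0.428298 barley
0.428298 barley × 1.86 = 0.79663428 wool
Net change: 0.79663428 − 1 = -0.20336572 wool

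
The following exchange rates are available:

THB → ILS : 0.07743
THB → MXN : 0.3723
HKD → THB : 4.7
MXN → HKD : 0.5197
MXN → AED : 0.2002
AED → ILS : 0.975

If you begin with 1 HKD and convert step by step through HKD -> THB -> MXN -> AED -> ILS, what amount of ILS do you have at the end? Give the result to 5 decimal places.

0.34155

1 HKD × 4.7 = 4.7 THB
4.7 THB × 0.3723 = 1.74981 MXN
1.74981 MXN × 0.2002 = 0.350311962 AED
0.350311962 AED × 0.975 = 0.34155416295 ILS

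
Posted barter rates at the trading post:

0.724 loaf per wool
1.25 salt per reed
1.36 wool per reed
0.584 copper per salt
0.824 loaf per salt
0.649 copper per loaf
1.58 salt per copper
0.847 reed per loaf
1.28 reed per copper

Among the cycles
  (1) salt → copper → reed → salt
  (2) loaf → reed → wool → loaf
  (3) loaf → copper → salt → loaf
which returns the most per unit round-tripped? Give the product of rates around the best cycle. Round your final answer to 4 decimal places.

(1) 0.584 × 1.28 × 1.25 = 0.93440
(2) 0.847 × 1.36 × 0.724 = 0.83399
(3) 0.649 × 1.58 × 0.824 = 0.84495
Highest is cycle (1) at 0.9344 (≤1, no arbitrage).

0.9344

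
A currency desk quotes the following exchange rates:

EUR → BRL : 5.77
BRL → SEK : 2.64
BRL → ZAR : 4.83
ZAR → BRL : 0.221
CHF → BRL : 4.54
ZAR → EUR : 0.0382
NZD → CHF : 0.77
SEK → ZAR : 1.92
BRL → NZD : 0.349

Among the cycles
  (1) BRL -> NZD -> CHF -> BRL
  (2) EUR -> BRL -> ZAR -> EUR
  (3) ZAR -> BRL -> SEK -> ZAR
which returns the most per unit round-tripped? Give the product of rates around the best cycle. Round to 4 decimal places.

(1) 0.349 × 0.77 × 4.54 = 1.22003
(2) 5.77 × 4.83 × 0.0382 = 1.06460
(3) 0.221 × 2.64 × 1.92 = 1.12020
Highest is cycle (1) at 1.2200 (>1, arbitrage).

1.2200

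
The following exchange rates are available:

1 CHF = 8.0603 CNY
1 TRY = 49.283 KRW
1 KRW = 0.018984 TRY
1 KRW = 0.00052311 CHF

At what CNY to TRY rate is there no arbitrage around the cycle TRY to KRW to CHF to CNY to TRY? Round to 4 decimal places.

4.8124

Known legs of the cycle: 49.283 × 0.00052311 × 8.0603 = 0.207798000976839
For no arbitrage the full-cycle product must be 1, so the missing rate is 1 / 0.207798000976839 ≈ 4.812366.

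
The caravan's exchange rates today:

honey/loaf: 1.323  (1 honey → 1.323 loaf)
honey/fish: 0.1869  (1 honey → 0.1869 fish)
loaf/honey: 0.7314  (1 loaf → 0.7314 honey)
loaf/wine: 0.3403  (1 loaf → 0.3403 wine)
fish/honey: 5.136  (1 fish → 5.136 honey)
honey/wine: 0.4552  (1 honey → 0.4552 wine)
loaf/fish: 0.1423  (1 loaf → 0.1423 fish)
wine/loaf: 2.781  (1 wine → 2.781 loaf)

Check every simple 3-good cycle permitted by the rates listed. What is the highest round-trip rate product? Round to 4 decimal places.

fish→honey→loaf→fish: 5.136 × 1.323 × 0.1423 = 0.96692
wine→loaf→honey→wine: 2.781 × 0.7314 × 0.4552 = 0.92589
Maximum is fish→honey→loaf→fish at 0.9669; no arbitrage — every cycle loses value.

0.9669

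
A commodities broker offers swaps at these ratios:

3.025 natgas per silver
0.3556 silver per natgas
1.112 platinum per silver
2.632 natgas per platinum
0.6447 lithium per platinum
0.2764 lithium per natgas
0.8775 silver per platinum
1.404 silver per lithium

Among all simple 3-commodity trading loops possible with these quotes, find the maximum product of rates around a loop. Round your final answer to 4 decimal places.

silver→natgas→lithium→silver: 3.025 × 0.2764 × 1.404 = 1.17390
silver→platinum→natgas→silver: 1.112 × 2.632 × 0.3556 = 1.04076
silver→platinum→lithium→silver: 1.112 × 0.6447 × 1.404 = 1.00654
Maximum is silver→natgas→lithium→silver at 1.1739; arbitrage exists.

1.1739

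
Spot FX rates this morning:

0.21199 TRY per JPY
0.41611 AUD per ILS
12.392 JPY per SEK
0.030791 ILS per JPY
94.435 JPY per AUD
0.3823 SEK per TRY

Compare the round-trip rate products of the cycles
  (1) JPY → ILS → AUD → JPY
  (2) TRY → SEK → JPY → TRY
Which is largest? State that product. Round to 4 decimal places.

(1) 0.030791 × 0.41611 × 94.435 = 1.20994
(2) 0.3823 × 12.392 × 0.21199 = 1.00429
Highest is cycle (1) at 1.2099 (>1, arbitrage).

1.2099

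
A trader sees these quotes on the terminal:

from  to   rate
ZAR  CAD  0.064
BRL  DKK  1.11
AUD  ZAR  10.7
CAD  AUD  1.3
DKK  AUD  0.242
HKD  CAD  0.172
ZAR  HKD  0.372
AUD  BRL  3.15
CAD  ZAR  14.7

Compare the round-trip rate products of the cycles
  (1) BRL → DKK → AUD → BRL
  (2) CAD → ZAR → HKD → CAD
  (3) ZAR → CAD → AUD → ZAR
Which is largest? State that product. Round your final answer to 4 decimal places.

(1) 1.11 × 0.242 × 3.15 = 0.84615
(2) 14.7 × 0.372 × 0.172 = 0.94056
(3) 0.064 × 1.3 × 10.7 = 0.89024
Highest is cycle (2) at 0.9406 (≤1, no arbitrage).

0.9406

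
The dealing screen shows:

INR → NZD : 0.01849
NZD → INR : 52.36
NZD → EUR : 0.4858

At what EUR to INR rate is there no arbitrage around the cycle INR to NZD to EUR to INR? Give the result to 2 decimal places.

Known legs of the cycle: 0.01849 × 0.4858 = 0.008982442
For no arbitrage the full-cycle product must be 1, so the missing rate is 1 / 0.008982442 ≈ 111.3283.

111.33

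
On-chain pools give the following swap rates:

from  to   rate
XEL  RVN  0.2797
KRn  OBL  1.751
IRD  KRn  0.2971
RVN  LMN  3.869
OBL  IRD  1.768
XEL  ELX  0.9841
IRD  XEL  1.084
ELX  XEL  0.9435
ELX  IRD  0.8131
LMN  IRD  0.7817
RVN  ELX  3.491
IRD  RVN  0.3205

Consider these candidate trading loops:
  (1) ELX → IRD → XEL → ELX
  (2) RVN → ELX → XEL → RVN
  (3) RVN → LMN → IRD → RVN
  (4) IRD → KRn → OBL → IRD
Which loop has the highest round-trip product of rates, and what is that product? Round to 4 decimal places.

0.9693

(1) 0.8131 × 1.084 × 0.9841 = 0.86739
(2) 3.491 × 0.9435 × 0.2797 = 0.92126
(3) 3.869 × 0.7817 × 0.3205 = 0.96932
(4) 0.2971 × 1.751 × 1.768 = 0.91975
Highest is cycle (3) at 0.9693 (≤1, no arbitrage).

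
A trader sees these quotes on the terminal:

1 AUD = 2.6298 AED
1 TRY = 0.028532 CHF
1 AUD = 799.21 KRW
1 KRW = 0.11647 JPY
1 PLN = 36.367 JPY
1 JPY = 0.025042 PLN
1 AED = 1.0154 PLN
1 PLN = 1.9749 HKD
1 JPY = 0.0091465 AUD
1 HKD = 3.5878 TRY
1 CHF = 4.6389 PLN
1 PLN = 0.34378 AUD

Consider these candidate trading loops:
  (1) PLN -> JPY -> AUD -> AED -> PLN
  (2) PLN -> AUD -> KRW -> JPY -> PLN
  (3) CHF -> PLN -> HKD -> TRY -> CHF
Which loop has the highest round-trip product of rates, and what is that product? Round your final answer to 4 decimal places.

(1) 36.367 × 0.0091465 × 2.6298 × 1.0154 = 0.88822
(2) 0.34378 × 799.21 × 0.11647 × 0.025042 = 0.80135
(3) 4.6389 × 1.9749 × 3.5878 × 0.028532 = 0.93782
Highest is cycle (3) at 0.9378 (≤1, no arbitrage).

0.9378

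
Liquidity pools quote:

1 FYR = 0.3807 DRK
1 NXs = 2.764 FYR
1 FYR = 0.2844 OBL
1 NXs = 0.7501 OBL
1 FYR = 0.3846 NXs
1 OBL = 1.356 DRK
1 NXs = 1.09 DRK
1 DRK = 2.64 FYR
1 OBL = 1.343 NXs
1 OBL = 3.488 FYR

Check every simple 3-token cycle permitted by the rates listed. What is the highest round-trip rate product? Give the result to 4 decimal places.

DRK→FYR→NXs→DRK: 2.64 × 0.3846 × 1.09 = 1.10672
OBL→NXs→FYR→OBL: 1.343 × 2.764 × 0.2844 = 1.05571
DRK→FYR→OBL→DRK: 2.64 × 0.2844 × 1.356 = 1.01811
OBL→FYR→NXs→OBL: 3.488 × 0.3846 × 0.7501 = 1.00625
Maximum is DRK→FYR→NXs→DRK at 1.1067; arbitrage exists.

1.1067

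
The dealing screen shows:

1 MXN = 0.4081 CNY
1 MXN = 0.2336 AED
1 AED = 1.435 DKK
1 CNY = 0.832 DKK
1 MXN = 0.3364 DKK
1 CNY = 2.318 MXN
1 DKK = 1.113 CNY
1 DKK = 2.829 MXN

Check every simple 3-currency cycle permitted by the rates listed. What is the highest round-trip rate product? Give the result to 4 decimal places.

DKK→MXN→CNY→DKK: 2.829 × 0.4081 × 0.832 = 0.96056
DKK→MXN→AED→DKK: 2.829 × 0.2336 × 1.435 = 0.94833
DKK→CNY→MXN→DKK: 1.113 × 2.318 × 0.3364 = 0.86789
Maximum is DKK→MXN→CNY→DKK at 0.9606; no arbitrage — every cycle loses value.

0.9606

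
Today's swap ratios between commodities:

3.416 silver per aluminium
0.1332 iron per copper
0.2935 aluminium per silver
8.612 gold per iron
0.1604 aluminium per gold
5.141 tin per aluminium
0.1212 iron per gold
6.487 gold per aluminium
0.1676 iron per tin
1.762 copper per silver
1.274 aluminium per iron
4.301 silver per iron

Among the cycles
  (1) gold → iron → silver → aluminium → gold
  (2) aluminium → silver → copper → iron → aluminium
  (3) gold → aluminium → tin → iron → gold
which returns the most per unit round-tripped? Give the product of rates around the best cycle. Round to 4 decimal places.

(1) 0.1212 × 4.301 × 0.2935 × 6.487 = 0.99249
(2) 3.416 × 1.762 × 0.1332 × 1.274 = 1.02140
(3) 0.1604 × 5.141 × 0.1676 × 8.612 = 1.19023
Highest is cycle (3) at 1.1902 (>1, arbitrage).

1.1902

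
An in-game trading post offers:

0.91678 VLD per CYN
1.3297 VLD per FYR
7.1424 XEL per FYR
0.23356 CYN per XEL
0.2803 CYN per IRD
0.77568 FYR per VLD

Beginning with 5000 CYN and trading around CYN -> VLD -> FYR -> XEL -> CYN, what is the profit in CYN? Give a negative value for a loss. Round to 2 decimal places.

931.44

5000 CYN × 0.91678 = 4583.9 VLD
4583.9 VLD × 0.77568 = 3555.639552 FYR
3555.639552 FYR × 7.1424 = 25395.7999362048 XEL
25395.7999362048 XEL × 0.23356 = 5931.443033099993088 CYN
Net change: 5931.443033099993088 − 5000 = 931.443033099993088 CYN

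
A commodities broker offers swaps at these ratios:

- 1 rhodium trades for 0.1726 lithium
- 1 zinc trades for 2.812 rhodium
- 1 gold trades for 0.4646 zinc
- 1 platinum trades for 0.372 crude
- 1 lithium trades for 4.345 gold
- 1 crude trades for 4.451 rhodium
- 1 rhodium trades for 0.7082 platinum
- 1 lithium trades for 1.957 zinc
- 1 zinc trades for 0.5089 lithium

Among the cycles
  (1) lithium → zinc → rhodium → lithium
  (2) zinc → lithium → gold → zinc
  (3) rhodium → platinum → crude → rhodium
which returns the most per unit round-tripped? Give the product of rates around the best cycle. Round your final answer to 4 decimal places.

(1) 1.957 × 2.812 × 0.1726 = 0.94983
(2) 0.5089 × 4.345 × 0.4646 = 1.02731
(3) 0.7082 × 0.372 × 4.451 = 1.17262
Highest is cycle (3) at 1.1726 (>1, arbitrage).

1.1726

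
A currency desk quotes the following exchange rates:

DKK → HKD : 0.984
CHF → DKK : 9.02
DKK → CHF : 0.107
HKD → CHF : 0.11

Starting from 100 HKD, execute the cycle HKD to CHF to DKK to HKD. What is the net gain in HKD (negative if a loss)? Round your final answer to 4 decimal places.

-2.3675

100 HKD × 0.11 = 11 CHF
11 CHF × 9.02 = 99.22 DKK
99.22 DKK × 0.984 = 97.63248 HKD
Net change: 97.63248 − 100 = -2.36752 HKD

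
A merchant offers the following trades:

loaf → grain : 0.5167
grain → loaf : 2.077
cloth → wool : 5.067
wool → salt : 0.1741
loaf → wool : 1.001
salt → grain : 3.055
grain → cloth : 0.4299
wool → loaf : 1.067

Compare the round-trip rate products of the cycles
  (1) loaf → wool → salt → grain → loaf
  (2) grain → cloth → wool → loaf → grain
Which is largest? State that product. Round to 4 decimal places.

(1) 1.001 × 0.1741 × 3.055 × 2.077 = 1.10581
(2) 0.4299 × 5.067 × 1.067 × 0.5167 = 1.20094
Highest is cycle (2) at 1.2009 (>1, arbitrage).

1.2009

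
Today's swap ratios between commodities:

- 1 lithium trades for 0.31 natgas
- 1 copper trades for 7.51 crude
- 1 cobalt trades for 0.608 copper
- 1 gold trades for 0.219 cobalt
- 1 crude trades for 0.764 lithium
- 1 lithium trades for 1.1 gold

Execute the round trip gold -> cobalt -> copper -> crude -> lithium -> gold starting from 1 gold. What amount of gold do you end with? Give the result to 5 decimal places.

0.84038

1 gold × 0.219 = 0.219 cobalt
0.219 cobalt × 0.608 = 0.133152 copper
0.133152 copper × 7.51 = 0.99997152 crude
0.99997152 crude × 0.764 = 0.76397824128 lithium
0.76397824128 lithium × 1.1 = 0.840376065408 gold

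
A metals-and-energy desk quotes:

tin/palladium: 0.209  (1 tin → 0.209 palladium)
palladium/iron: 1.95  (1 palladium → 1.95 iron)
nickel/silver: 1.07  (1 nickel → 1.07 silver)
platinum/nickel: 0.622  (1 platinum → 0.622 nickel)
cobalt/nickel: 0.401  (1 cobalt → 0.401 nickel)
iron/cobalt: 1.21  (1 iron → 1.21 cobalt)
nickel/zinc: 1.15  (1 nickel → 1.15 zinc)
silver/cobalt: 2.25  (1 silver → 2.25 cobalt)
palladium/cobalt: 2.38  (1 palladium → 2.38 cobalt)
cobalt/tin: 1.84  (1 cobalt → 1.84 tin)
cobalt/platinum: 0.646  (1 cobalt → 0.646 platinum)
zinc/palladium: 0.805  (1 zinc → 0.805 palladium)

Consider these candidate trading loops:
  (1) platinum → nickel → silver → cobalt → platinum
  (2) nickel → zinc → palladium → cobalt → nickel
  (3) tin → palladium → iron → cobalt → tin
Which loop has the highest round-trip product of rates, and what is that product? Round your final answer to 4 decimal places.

0.9674

(1) 0.622 × 1.07 × 2.25 × 0.646 = 0.96736
(2) 1.15 × 0.805 × 2.38 × 0.401 = 0.88352
(3) 0.209 × 1.95 × 1.21 × 1.84 = 0.90737
Highest is cycle (1) at 0.9674 (≤1, no arbitrage).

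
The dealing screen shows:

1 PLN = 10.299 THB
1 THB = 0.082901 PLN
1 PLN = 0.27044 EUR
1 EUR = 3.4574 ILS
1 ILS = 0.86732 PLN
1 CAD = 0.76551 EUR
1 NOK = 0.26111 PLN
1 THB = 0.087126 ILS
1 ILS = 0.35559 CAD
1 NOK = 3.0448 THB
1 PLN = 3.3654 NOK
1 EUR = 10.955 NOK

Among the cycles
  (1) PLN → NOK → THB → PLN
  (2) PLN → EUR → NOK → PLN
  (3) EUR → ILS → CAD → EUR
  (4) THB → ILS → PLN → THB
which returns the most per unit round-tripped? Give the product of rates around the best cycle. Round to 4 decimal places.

(1) 3.3654 × 3.0448 × 0.082901 = 0.84948
(2) 0.27044 × 10.955 × 0.26111 = 0.77358
(3) 3.4574 × 0.35559 × 0.76551 = 0.94113
(4) 0.087126 × 0.86732 × 10.299 = 0.77826
Highest is cycle (3) at 0.9411 (≤1, no arbitrage).

0.9411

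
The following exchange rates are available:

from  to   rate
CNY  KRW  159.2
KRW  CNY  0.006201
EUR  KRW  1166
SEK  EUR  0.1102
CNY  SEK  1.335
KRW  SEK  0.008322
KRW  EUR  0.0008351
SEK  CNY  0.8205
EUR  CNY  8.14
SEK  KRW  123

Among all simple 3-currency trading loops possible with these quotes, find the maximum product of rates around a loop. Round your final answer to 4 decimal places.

EUR→CNY→SEK→EUR: 8.14 × 1.335 × 0.1102 = 1.19753
KRW→SEK→CNY→KRW: 0.008322 × 0.8205 × 159.2 = 1.08705
KRW→EUR→CNY→KRW: 0.0008351 × 8.14 × 159.2 = 1.08220
KRW→SEK→EUR→KRW: 0.008322 × 0.1102 × 1166 = 1.06932
KRW→CNY→SEK→KRW: 0.006201 × 1.335 × 123 = 1.01824
Maximum is EUR→CNY→SEK→EUR at 1.1975; arbitrage exists.

1.1975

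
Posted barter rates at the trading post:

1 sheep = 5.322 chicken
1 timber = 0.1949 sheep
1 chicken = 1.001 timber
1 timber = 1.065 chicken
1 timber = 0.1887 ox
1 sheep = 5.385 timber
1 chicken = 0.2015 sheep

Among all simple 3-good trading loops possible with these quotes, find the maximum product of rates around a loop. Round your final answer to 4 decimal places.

chicken→sheep→timber→chicken: 0.2015 × 5.385 × 1.065 = 1.15561
chicken→timber→sheep→chicken: 1.001 × 0.1949 × 5.322 = 1.03830
Maximum is chicken→sheep→timber→chicken at 1.1556; arbitrage exists.

1.1556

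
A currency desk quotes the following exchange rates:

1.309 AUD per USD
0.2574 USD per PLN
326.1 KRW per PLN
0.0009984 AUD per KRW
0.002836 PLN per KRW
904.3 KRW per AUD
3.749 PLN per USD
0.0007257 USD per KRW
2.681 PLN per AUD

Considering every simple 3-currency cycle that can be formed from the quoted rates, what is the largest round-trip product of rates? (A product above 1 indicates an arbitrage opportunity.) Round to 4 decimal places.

AUD→PLN→USD→AUD: 2.681 × 0.2574 × 1.309 = 0.90333
PLN→KRW→USD→PLN: 326.1 × 0.0007257 × 3.749 = 0.88720
AUD→PLN→KRW→AUD: 2.681 × 326.1 × 0.0009984 = 0.87288
AUD→KRW→USD→AUD: 904.3 × 0.0007257 × 1.309 = 0.85903
Maximum is AUD→PLN→USD→AUD at 0.9033; no arbitrage — every cycle loses value.

0.9033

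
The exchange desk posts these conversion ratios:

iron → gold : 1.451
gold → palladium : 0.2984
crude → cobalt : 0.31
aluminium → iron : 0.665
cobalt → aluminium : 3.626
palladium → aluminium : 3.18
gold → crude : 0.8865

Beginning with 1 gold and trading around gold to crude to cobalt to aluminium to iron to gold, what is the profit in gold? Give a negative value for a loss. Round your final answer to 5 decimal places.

-0.03848

1 gold × 0.8865 = 0.8865 crude
0.8865 crude × 0.31 = 0.274815 cobalt
0.274815 cobalt × 3.626 = 0.99647919 aluminium
0.99647919 aluminium × 0.665 = 0.66265866135 iron
0.66265866135 iron × 1.451 = 0.96151771761885 gold
Net change: 0.96151771761885 − 1 = -0.03848228238115 gold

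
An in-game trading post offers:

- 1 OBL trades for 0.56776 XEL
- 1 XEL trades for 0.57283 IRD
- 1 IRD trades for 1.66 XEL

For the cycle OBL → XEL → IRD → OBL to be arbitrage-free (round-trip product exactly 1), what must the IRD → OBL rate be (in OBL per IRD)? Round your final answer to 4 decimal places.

Known legs of the cycle: 0.56776 × 0.57283 = 0.3252299608
For no arbitrage the full-cycle product must be 1, so the missing rate is 1 / 0.3252299608 ≈ 3.074747.

3.0747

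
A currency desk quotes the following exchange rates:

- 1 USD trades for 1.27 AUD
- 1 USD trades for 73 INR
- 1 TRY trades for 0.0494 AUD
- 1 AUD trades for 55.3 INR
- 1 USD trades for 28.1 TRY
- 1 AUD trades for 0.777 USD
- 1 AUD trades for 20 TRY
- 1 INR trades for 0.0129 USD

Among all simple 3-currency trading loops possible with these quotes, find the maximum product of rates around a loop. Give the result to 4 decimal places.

1.0786

USD→TRY→AUD→USD: 28.1 × 0.0494 × 0.777 = 1.07858
USD→AUD→INR→USD: 1.27 × 55.3 × 0.0129 = 0.90598
Maximum is USD→TRY→AUD→USD at 1.0786; arbitrage exists.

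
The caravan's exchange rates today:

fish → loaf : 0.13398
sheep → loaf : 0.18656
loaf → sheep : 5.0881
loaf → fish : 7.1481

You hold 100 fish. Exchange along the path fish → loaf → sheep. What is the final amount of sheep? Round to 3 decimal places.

100 fish × 0.13398 = 13.398 loaf
13.398 loaf × 5.0881 = 68.1703638 sheep

68.170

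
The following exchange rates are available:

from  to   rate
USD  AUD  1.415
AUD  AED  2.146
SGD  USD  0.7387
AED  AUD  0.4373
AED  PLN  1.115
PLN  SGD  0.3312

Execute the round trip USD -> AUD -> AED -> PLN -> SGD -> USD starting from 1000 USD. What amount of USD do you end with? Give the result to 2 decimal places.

828.36

1000 USD × 1.415 = 1415 AUD
1415 AUD × 2.146 = 3036.59 AED
3036.59 AED × 1.115 = 3385.79785 PLN
3385.79785 PLN × 0.3312 = 1121.37624792 SGD
1121.37624792 SGD × 0.7387 = 828.360634338504 USD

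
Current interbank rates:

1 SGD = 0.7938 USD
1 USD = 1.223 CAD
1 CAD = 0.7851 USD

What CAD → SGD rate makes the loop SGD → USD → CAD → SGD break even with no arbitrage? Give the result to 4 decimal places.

1.0301

Known legs of the cycle: 0.7938 × 1.223 = 0.9708174
For no arbitrage the full-cycle product must be 1, so the missing rate is 1 / 0.9708174 ≈ 1.030060.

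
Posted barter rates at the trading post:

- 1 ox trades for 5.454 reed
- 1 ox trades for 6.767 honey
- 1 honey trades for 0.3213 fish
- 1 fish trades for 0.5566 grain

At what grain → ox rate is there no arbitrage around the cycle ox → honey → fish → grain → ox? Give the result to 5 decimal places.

0.82632

Known legs of the cycle: 6.767 × 0.3213 × 0.5566 = 1.21018036986
For no arbitrage the full-cycle product must be 1, so the missing rate is 1 / 1.21018036986 ≈ 0.8263231.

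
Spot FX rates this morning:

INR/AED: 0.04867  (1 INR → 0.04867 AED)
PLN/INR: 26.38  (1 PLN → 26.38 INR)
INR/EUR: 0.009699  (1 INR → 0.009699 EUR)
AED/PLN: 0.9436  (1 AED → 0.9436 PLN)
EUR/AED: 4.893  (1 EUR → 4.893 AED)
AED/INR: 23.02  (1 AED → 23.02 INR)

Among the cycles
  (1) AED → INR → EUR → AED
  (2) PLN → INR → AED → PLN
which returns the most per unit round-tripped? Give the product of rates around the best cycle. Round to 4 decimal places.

1.2115

(1) 23.02 × 0.009699 × 4.893 = 1.09246
(2) 26.38 × 0.04867 × 0.9436 = 1.21150
Highest is cycle (2) at 1.2115 (>1, arbitrage).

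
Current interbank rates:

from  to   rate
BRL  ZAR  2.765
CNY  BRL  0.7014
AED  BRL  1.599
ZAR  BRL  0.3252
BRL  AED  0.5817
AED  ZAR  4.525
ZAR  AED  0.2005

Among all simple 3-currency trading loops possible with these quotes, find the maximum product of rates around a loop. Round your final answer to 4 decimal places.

AED→BRL→ZAR→AED: 1.599 × 2.765 × 0.2005 = 0.88646
AED→ZAR→BRL→AED: 4.525 × 0.3252 × 0.5817 = 0.85599
Maximum is AED→BRL→ZAR→AED at 0.8865; no arbitrage — every cycle loses value.

0.8865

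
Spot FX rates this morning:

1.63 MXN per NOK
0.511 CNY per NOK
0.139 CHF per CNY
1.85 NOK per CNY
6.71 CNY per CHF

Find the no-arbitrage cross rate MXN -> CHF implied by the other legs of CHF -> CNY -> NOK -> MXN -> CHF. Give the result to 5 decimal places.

0.04942

Known legs of the cycle: 6.71 × 1.85 × 1.63 = 20.234005
For no arbitrage the full-cycle product must be 1, so the missing rate is 1 / 20.234005 ≈ 0.0494218.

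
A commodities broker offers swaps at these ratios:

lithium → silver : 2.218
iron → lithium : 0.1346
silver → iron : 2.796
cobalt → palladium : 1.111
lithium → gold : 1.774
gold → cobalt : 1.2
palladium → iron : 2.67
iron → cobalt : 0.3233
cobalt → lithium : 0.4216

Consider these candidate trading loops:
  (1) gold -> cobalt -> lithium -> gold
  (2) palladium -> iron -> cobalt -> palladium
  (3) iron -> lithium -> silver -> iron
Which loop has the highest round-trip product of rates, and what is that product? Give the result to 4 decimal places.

(1) 1.2 × 0.4216 × 1.774 = 0.89750
(2) 2.67 × 0.3233 × 1.111 = 0.95903
(3) 0.1346 × 2.218 × 2.796 = 0.83473
Highest is cycle (2) at 0.9590 (≤1, no arbitrage).

0.9590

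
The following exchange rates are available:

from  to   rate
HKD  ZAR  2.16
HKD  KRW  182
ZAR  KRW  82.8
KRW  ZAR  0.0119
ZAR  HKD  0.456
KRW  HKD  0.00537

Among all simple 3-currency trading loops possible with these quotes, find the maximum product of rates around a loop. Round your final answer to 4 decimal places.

0.9876

HKD→KRW→ZAR→HKD: 182 × 0.0119 × 0.456 = 0.98760
HKD→ZAR→KRW→HKD: 2.16 × 82.8 × 0.00537 = 0.96041
Maximum is HKD→KRW→ZAR→HKD at 0.9876; no arbitrage — every cycle loses value.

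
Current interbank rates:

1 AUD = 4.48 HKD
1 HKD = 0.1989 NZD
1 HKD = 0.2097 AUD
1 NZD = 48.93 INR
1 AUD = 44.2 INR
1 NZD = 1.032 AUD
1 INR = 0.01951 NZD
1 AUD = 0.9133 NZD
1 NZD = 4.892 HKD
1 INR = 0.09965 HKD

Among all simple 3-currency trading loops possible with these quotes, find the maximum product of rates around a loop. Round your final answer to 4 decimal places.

NZD→INR→HKD→NZD: 48.93 × 0.09965 × 0.1989 = 0.96981
AUD→NZD→HKD→AUD: 0.9133 × 4.892 × 0.2097 = 0.93691
AUD→INR→HKD→AUD: 44.2 × 0.09965 × 0.2097 = 0.92363
AUD→HKD→NZD→AUD: 4.48 × 0.1989 × 1.032 = 0.91959
AUD→INR→NZD→AUD: 44.2 × 0.01951 × 1.032 = 0.88994
Maximum is NZD→INR→HKD→NZD at 0.9698; no arbitrage — every cycle loses value.

0.9698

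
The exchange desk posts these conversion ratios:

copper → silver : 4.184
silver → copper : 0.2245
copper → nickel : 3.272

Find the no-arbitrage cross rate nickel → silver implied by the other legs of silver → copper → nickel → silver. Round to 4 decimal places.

Known legs of the cycle: 0.2245 × 3.272 = 0.734564
For no arbitrage the full-cycle product must be 1, so the missing rate is 1 / 0.734564 ≈ 1.361352.

1.3614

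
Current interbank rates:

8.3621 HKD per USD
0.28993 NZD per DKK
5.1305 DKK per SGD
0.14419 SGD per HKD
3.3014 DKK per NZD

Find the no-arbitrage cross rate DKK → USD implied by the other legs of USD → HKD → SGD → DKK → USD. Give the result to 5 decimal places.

Known legs of the cycle: 8.3621 × 0.14419 × 5.1305 = 6.1860039164695
For no arbitrage the full-cycle product must be 1, so the missing rate is 1 / 6.1860039164695 ≈ 0.1616552.

0.16166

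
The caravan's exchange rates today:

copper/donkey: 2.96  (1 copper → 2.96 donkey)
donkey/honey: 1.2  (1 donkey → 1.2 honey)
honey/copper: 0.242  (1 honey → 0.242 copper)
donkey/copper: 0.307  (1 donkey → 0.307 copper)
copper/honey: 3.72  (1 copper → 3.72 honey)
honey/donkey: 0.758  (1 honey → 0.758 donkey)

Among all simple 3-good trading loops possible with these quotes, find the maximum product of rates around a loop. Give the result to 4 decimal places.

0.8657

honey→donkey→copper→honey: 0.758 × 0.307 × 3.72 = 0.86567
honey→copper→donkey→honey: 0.242 × 2.96 × 1.2 = 0.85958
Maximum is honey→donkey→copper→honey at 0.8657; no arbitrage — every cycle loses value.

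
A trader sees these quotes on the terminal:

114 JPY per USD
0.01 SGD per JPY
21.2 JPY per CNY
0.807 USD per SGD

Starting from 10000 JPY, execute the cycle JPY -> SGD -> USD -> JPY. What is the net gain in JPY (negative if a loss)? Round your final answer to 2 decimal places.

10000 JPY × 0.01 = 100 SGD
100 SGD × 0.807 = 80.7 USD
80.7 USD × 114 = 9199.8 JPY
Net change: 9199.8 − 10000 = -800.2 JPY

-800.20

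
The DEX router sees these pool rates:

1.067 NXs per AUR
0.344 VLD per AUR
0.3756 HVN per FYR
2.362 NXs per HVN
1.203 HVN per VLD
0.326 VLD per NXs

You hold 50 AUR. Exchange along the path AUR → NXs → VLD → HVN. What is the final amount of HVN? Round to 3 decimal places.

20.923

50 AUR × 1.067 = 53.35 NXs
53.35 NXs × 0.326 = 17.3921 VLD
17.3921 VLD × 1.203 = 20.9226963 HVN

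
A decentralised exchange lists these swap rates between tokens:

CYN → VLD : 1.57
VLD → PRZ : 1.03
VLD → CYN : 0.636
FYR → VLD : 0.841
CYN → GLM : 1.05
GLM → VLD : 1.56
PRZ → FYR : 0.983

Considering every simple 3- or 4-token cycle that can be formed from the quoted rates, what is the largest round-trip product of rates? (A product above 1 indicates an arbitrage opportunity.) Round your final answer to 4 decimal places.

1.0418

CYN→GLM→VLD→CYN: 1.05 × 1.56 × 0.636 = 1.04177
VLD→PRZ→FYR→VLD: 1.03 × 0.983 × 0.841 = 0.85150
Maximum is CYN→GLM→VLD→CYN at 1.0418; arbitrage exists.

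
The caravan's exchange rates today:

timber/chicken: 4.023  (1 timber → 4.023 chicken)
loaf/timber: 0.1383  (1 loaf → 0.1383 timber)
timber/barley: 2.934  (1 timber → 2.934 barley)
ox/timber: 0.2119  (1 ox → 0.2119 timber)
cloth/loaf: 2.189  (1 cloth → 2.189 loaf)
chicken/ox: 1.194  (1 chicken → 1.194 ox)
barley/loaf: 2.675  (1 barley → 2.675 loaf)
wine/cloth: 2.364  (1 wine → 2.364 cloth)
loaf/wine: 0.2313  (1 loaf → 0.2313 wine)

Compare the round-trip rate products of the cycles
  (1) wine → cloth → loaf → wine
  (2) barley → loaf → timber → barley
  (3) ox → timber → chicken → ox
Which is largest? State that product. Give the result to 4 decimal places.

(1) 2.364 × 2.189 × 0.2313 = 1.19693
(2) 2.675 × 0.1383 × 2.934 = 1.08544
(3) 0.2119 × 4.023 × 1.194 = 1.01785
Highest is cycle (1) at 1.1969 (>1, arbitrage).

1.1969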